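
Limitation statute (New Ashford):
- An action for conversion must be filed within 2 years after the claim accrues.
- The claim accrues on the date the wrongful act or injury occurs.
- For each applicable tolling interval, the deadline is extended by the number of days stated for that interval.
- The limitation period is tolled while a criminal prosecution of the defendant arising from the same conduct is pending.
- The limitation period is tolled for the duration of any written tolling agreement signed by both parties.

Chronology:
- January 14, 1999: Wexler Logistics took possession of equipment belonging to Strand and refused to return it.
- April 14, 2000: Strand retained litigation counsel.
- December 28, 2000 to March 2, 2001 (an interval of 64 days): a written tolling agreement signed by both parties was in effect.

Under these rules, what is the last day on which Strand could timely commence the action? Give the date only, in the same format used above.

The claim accrued on January 14, 1999, the date of the act.
2 years from January 14, 1999 is January 14, 2001.
The written tolling agreement from December 28, 2000 to March 2, 2001 tolled the period for 64 days, extending the deadline to March 19, 2001.
The other events in the timeline have no effect on the limitation period under the stated rules.

March 19, 2001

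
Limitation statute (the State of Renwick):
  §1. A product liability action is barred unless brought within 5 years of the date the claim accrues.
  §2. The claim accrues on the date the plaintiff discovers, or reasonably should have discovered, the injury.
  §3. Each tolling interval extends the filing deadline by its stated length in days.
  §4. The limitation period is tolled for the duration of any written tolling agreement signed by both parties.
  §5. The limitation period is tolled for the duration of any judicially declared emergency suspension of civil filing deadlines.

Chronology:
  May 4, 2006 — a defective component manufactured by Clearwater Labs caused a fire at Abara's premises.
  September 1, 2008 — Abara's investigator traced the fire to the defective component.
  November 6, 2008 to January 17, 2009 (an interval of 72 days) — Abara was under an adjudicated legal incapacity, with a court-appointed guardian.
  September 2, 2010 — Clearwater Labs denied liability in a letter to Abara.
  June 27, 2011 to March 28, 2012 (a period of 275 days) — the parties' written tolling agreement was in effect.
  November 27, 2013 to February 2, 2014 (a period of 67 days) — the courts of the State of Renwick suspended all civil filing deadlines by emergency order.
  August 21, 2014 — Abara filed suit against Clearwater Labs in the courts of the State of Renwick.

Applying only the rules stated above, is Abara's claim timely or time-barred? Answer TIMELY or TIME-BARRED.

TIME-BARRED

Under the discovery rule, the claim accrued on September 1, 2008, when Abara discovered the injury — not on the May 4, 2006 date of the underlying act.
Adding the 5 years base period to September 1, 2008 gives a deadline of September 1, 2013, before any tolling.
The written tolling agreement from June 27, 2011 to March 28, 2012 tolled the period for 275 days, extending the deadline to June 3, 2014.
Because the emergency suspension of filing deadlines ran from November 27, 2013 to February 2, 2014, the deadline is extended by 67 days to August 9, 2014.
No stated provision tolls the period for the plaintiff's incapacity, so the interval from November 6, 2008 to January 17, 2009 has no effect on the deadline.
Nothing else in the chronology tolls or restarts the period.
Abara filed on August 21, 2014, after the August 9, 2014 deadline, so the action is time-barred.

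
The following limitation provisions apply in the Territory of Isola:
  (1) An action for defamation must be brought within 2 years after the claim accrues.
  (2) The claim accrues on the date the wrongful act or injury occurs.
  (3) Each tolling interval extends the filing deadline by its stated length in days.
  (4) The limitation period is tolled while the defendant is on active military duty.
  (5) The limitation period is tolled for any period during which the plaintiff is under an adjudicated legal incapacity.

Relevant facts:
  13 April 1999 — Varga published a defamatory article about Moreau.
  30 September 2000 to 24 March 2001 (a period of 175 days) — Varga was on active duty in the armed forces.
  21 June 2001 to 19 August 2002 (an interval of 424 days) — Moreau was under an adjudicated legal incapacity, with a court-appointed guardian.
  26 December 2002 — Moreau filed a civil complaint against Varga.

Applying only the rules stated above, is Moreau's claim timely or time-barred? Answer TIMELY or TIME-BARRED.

TIME-BARRED

The limitation period began to run on 13 April 1999.
The untolled deadline — 2 years after 13 April 1999 — is 13 April 2001.
Because the defendant's active military service ran from 30 September 2000 to 24 March 2001, the deadline is extended by 175 days to 5 October 2001.
The period was tolled for 424 days by the plaintiff's legal incapacity (21 June 2001 to 19 August 2002), pushing the deadline to 3 December 2002.
The 26 December 2002 filing falls after the 3 December 2002 deadline; the claim is time-barred.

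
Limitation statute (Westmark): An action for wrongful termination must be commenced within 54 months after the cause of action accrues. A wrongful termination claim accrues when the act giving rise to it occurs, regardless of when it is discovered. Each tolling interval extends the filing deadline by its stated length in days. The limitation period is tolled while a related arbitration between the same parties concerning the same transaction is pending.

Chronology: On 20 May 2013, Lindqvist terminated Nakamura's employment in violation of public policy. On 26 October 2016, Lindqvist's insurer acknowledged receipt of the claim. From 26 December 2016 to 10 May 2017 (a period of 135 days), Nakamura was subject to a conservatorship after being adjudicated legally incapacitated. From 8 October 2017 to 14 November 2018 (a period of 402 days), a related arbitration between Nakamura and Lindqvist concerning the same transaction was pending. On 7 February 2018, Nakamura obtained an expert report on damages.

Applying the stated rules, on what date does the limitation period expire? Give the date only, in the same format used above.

27 December 2018

The claim accrued on 20 May 2013, when the wrongful act occurred.
The untolled deadline — 54 months after 20 May 2013 — is 20 November 2017.
The period was tolled for 402 days by the pending related arbitration (8 October 2017 to 14 November 2018), pushing the deadline to 27 December 2018.
No stated provision tolls the period for the plaintiff's incapacity, so the interval from 26 December 2016 to 10 May 2017 has no effect on the deadline.
None of the other events listed affects the running of the period under the stated rules.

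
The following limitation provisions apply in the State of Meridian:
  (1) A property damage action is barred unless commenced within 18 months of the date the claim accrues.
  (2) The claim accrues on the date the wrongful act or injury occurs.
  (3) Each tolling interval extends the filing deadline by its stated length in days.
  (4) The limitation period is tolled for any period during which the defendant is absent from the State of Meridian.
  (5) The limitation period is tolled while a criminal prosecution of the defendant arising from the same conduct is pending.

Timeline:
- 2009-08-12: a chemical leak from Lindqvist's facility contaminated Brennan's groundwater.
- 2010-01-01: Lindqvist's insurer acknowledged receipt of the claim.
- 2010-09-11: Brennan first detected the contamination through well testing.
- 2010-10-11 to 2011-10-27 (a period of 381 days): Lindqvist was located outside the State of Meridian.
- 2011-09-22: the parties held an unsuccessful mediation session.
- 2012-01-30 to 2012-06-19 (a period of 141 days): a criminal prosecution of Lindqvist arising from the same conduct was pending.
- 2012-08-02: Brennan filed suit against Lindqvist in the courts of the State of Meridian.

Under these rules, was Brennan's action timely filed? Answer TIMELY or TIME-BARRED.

TIME-BARRED

The claim accrued on 2009-08-12, when the wrongful act occurred; under the stated occurrence rule the 2010-09-11 discovery does not delay accrual.
18 months from 2009-08-12 is 2011-02-12.
The defendant's absence from the jurisdiction from 2010-10-11 to 2011-10-27 tolled the period for 381 days, extending the deadline to 2012-02-28.
The period was tolled for 141 days by the pending criminal prosecution (2012-01-30 to 2012-06-19), pushing the deadline to 2012-07-18.
The other events in the timeline have no effect on the limitation period under the stated rules.
Brennan filed on 2012-08-02, after the 2012-07-18 deadline, so the action is time-barred.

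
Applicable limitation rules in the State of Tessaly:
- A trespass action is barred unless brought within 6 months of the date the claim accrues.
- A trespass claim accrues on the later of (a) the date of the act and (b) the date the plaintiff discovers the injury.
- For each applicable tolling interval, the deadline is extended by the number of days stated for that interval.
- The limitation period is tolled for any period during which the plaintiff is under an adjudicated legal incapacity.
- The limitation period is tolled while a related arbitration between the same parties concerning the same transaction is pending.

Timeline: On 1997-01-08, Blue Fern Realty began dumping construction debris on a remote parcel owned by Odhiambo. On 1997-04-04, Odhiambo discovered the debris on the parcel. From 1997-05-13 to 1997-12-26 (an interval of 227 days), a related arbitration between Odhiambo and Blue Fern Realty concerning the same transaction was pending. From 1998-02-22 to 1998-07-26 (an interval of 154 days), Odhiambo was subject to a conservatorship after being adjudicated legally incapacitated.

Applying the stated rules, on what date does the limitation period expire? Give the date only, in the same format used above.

Taking the later of the act (1997-01-08) and discovery (1997-04-04), the claim accrued on 1997-04-04.
Adding the 6 months base period to 1997-04-04 gives a deadline of 1997-10-04, before any tolling.
The pending related arbitration from 1997-05-13 to 1997-12-26 tolled the period for 227 days, extending the deadline to 1998-05-19.
Because the plaintiff's legal incapacity ran from 1998-02-22 to 1998-07-26, the deadline is extended by 154 days to 1998-10-20.

1998-10-20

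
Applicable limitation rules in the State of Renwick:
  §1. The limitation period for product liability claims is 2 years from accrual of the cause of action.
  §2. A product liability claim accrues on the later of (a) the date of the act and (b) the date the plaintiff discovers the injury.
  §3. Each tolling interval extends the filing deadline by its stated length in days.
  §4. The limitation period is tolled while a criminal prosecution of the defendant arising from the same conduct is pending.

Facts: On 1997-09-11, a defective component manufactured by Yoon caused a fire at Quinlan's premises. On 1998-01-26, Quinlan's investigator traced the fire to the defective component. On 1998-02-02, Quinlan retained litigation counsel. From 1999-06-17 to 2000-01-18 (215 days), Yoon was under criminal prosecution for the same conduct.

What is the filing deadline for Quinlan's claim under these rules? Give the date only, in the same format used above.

Taking the later of the act (1997-09-11) and discovery (1998-01-26), the claim accrued on 1998-01-26.
2 years from 1998-01-26 is 2000-01-26.
The pending criminal prosecution from 1999-06-17 to 2000-01-18 tolled the period for 215 days, extending the deadline to 2000-08-28.
None of the other events listed affects the running of the period under the stated rules.

2000-08-28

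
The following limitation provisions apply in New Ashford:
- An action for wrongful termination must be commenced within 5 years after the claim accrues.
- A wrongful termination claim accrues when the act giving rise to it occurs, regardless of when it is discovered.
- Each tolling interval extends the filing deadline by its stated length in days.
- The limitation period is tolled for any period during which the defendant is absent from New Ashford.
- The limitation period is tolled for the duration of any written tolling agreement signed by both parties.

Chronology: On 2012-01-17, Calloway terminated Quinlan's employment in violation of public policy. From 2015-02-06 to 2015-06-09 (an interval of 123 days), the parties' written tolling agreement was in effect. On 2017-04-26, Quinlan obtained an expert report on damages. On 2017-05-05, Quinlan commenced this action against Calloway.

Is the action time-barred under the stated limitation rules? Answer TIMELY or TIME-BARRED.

The claim accrued on 2012-01-17, the date of the act.
The untolled deadline — 5 years after 2012-01-17 — is 2017-01-17.
Because the written tolling agreement ran from 2015-02-06 to 2015-06-09, the deadline is extended by 123 days to 2017-05-20.
None of the other events listed affects the running of the period under the stated rules.
Filing on 2017-05-05 beat the 2017-05-20 deadline — the action is timely.

TIMELY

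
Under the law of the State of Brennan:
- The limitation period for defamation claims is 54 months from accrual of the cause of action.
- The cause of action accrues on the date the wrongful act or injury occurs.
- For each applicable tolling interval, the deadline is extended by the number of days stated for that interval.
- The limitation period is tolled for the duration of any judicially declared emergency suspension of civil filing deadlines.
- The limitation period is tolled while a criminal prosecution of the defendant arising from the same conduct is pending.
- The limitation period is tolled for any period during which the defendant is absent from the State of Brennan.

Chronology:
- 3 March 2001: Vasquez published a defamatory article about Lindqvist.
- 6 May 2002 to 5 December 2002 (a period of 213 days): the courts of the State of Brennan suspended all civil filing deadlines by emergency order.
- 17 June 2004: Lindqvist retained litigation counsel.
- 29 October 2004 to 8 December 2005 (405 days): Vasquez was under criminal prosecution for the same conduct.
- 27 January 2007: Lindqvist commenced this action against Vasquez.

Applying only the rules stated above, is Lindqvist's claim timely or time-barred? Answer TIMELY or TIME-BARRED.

TIMELY

The claim accrued on 3 March 2001, when the wrongful act occurred.
The untolled deadline — 54 months after 3 March 2001 — is 3 September 2005.
Because the emergency suspension of filing deadlines ran from 6 May 2002 to 5 December 2002, the deadline is extended by 213 days to 4 April 2006.
The pending criminal prosecution from 29 October 2004 to 8 December 2005 tolled the period for 405 days, extending the deadline to 14 May 2007.
None of the other events listed affects the running of the period under the stated rules.
The 27 January 2007 filing precedes the 14 May 2007 deadline; the claim is timely.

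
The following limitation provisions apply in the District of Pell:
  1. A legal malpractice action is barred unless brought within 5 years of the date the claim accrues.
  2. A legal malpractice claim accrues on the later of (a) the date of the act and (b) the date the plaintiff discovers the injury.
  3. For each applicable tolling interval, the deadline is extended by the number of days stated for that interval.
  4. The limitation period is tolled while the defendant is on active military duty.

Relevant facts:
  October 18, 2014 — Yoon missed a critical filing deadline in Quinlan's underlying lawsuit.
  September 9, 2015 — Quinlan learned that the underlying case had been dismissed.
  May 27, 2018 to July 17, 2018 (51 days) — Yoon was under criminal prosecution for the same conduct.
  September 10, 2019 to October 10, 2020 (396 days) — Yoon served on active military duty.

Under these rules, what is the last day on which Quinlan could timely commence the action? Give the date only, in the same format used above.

October 10, 2021

The claim accrued on September 9, 2015 — the later of the October 18, 2014 act and the September 9, 2015 discovery.
5 years from September 9, 2015 is September 9, 2020.
The defendant's active military service from September 10, 2019 to October 10, 2020 tolled the period for 396 days, extending the deadline to October 10, 2021.
Although a criminal prosecution ran from May 27, 2018 to July 17, 2018, the stated rules do not make that a tolling event, so it is disregarded.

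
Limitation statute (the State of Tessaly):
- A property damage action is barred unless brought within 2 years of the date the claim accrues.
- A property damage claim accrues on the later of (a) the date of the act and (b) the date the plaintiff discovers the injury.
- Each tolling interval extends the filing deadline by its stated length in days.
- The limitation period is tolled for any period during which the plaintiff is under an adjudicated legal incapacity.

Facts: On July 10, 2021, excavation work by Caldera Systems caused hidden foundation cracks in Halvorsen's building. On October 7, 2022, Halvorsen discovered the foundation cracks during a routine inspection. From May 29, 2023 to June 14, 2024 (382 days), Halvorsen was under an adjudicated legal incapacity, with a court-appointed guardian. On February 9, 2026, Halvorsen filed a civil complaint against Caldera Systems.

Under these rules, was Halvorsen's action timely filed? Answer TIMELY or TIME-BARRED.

TIME-BARRED

Because discovery on October 7, 2022 post-dates the July 10, 2021 act, accrual under the later-of rule falls on October 7, 2022.
Adding the 2 years base period to October 7, 2022 gives a deadline of October 7, 2024, before any tolling.
The plaintiff's legal incapacity from May 29, 2023 to June 14, 2024 tolled the period for 382 days, extending the deadline to October 24, 2025.
The February 9, 2026 filing falls after the October 24, 2025 deadline; the claim is time-barred.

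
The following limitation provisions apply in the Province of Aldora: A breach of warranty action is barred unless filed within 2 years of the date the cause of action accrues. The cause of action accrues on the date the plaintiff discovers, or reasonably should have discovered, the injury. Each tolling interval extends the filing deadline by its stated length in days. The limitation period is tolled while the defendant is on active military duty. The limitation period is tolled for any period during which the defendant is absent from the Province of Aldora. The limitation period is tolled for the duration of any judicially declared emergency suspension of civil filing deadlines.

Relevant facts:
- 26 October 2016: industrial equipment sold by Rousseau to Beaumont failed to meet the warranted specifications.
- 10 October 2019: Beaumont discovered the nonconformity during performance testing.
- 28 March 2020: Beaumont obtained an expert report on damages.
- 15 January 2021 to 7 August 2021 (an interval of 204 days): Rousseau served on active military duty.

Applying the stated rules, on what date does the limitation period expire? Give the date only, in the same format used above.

2 May 2022

Accrual is tied to discovery, so the period began on 10 October 2019 rather than on 26 October 2016 when the act occurred.
The untolled deadline — 2 years after 10 October 2019 — is 10 October 2021.
The defendant's active military service from 15 January 2021 to 7 August 2021 tolled the period for 204 days, extending the deadline to 2 May 2022.
The other events in the timeline have no effect on the limitation period under the stated rules.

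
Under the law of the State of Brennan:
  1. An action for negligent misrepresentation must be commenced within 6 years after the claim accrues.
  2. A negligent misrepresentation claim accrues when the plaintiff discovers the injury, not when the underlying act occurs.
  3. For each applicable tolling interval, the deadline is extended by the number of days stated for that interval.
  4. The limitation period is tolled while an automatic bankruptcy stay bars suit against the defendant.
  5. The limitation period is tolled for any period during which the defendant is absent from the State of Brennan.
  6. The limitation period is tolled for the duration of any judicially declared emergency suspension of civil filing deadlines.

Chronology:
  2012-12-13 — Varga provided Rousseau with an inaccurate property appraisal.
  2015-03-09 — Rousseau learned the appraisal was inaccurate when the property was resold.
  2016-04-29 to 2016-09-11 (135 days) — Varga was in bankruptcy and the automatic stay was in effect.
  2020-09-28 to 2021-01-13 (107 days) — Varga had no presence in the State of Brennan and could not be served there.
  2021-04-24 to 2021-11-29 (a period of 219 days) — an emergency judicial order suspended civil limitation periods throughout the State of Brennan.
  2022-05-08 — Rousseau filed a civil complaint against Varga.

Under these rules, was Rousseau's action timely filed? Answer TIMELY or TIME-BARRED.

Under the discovery rule, the claim accrued on 2015-03-09, when Rousseau discovered the injury — not on the 2012-12-13 date of the underlying act.
The untolled deadline — 6 years after 2015-03-09 — is 2021-03-09.
The period was tolled for 135 days by the automatic bankruptcy stay (2016-04-29 to 2016-09-11), pushing the deadline to 2021-07-22.
The defendant's absence from the jurisdiction from 2020-09-28 to 2021-01-13 tolled the period for 107 days, extending the deadline to 2021-11-06.
Because the emergency suspension of filing deadlines ran from 2021-04-24 to 2021-11-29, the deadline is extended by 219 days to 2022-06-13.
Filing on 2022-05-08 beat the 2022-06-13 deadline — the action is timely.

TIMELY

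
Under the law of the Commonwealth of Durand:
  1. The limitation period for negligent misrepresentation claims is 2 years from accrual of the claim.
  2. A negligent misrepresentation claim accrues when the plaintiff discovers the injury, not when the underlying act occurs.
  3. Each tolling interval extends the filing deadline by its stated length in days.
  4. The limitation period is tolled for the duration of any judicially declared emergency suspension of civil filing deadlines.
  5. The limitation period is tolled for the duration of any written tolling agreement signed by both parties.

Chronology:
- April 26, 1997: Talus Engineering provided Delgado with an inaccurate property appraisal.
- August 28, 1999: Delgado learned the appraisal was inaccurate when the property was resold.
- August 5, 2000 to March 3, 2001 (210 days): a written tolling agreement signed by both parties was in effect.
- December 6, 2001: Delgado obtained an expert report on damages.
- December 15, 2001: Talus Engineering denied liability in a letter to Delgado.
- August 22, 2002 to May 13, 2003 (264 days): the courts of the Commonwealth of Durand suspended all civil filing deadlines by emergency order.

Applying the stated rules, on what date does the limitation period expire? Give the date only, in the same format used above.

Under the discovery rule, the claim accrued on August 28, 1999, when Delgado discovered the injury — not on the April 26, 1997 date of the underlying act.
Adding the 2 years base period to August 28, 1999 gives a deadline of August 28, 2001, before any tolling.
Because the written tolling agreement ran from August 5, 2000 to March 3, 2001, the deadline is extended by 210 days to March 26, 2002.
By the time the emergency suspension of filing deadlines began on August 22, 2002, the limitation period had already expired on March 26, 2002; that interval cannot revive it.
The other events in the timeline have no effect on the limitation period under the stated rules.

March 26, 2002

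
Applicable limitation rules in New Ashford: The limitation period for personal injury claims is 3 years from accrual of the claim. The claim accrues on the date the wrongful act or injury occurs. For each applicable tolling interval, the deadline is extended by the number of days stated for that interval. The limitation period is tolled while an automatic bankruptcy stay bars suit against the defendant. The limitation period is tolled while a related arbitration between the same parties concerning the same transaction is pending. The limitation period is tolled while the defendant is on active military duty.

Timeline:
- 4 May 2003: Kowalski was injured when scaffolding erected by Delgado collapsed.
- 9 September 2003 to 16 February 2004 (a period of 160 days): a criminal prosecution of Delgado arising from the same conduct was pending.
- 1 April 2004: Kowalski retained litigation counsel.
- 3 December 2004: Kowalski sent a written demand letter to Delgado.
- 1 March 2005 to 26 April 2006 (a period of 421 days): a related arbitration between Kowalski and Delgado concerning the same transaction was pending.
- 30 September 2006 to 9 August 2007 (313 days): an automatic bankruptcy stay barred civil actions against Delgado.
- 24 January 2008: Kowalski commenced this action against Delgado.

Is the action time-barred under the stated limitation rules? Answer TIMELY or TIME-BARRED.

TIMELY

The claim accrued on 4 May 2003, the date of the act.
The untolled deadline — 3 years after 4 May 2003 — is 4 May 2006.
The period was tolled for 421 days by the pending related arbitration (1 March 2005 to 26 April 2006), pushing the deadline to 29 June 2007.
The automatic bankruptcy stay from 30 September 2006 to 9 August 2007 tolled the period for 313 days, extending the deadline to 7 May 2008.
The pending criminal prosecution from 9 September 2003 to 16 February 2004 does not toll the period, because no stated rule makes a criminal prosecution a tolling event.
The other events in the timeline have no effect on the limitation period under the stated rules.
Filing on 24 January 2008 beat the 7 May 2008 deadline — the action is timely.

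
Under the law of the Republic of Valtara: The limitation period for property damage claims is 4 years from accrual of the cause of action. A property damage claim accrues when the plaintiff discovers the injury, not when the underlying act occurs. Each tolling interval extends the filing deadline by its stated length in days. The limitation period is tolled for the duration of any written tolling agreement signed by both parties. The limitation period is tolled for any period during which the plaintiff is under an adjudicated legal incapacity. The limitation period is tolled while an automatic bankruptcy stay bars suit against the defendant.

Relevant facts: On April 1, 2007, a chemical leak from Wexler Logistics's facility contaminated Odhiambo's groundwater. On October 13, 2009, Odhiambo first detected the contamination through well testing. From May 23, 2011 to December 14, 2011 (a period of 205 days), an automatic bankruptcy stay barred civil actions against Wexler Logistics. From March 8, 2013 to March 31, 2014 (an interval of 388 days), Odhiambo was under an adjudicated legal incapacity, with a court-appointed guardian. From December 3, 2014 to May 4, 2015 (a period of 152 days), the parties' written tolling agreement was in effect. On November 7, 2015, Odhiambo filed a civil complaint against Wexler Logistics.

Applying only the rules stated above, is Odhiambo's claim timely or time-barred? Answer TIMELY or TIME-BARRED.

TIME-BARRED

Accrual is tied to discovery, so the period began on October 13, 2009 rather than on April 1, 2007 when the act occurred.
4 years from October 13, 2009 is October 13, 2013.
Because the automatic bankruptcy stay ran from May 23, 2011 to December 14, 2011, the deadline is extended by 205 days to May 6, 2014.
Because the plaintiff's legal incapacity ran from March 8, 2013 to March 31, 2014, the deadline is extended by 388 days to May 29, 2015.
Because the written tolling agreement ran from December 3, 2014 to May 4, 2015, the deadline is extended by 152 days to October 28, 2015.
The November 7, 2015 filing falls after the October 28, 2015 deadline; the claim is time-barred.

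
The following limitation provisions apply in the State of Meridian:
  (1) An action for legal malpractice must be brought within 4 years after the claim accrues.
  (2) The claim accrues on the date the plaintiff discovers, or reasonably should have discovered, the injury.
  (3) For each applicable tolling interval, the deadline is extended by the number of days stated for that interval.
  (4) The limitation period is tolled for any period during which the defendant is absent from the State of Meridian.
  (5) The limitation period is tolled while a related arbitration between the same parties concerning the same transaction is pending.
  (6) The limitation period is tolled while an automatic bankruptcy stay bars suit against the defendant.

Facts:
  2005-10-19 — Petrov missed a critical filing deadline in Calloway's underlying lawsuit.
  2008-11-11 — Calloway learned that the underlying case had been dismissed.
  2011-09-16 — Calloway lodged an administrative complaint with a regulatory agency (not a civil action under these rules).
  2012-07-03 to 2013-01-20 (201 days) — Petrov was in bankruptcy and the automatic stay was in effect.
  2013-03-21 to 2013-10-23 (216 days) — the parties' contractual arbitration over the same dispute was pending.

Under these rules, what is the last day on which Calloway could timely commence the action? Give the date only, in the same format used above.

2014-01-02

The claim did not accrue until Calloway discovered the injury on 2008-11-11; the 2005-10-19 act date does not start the clock under the stated rule.
4 years from 2008-11-11 is 2012-11-11.
Because the automatic bankruptcy stay ran from 2012-07-03 to 2013-01-20, the deadline is extended by 201 days to 2013-05-31.
Because the pending related arbitration ran from 2013-03-21 to 2013-10-23, the deadline is extended by 216 days to 2014-01-02.
None of the other events listed affects the running of the period under the stated rules.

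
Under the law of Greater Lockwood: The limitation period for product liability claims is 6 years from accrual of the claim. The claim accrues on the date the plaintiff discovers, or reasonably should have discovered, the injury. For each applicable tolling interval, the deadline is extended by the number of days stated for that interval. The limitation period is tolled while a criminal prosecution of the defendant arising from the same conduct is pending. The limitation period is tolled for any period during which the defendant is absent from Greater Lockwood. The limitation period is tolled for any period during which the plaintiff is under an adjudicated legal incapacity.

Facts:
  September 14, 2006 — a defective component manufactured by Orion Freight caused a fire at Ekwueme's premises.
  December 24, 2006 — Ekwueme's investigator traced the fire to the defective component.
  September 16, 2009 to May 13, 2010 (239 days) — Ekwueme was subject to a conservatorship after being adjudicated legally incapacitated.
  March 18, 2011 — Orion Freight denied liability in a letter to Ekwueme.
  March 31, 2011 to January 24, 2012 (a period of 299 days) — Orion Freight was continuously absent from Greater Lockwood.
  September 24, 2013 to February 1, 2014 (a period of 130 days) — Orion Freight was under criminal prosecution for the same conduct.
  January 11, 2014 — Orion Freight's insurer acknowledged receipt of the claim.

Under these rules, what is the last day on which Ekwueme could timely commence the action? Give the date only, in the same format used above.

October 23, 2014

Under the discovery rule, the claim accrued on December 24, 2006, when Ekwueme discovered the injury — not on the September 14, 2006 date of the underlying act.
Adding the 6 years base period to December 24, 2006 gives a deadline of December 24, 2012, before any tolling.
The plaintiff's legal incapacity from September 16, 2009 to May 13, 2010 tolled the period for 239 days, extending the deadline to August 20, 2013.
Because the defendant's absence from the jurisdiction ran from March 31, 2011 to January 24, 2012, the deadline is extended by 299 days to June 15, 2014.
The period was tolled for 130 days by the pending criminal prosecution (September 24, 2013 to February 1, 2014), pushing the deadline to October 23, 2014.
None of the other events listed affects the running of the period under the stated rules.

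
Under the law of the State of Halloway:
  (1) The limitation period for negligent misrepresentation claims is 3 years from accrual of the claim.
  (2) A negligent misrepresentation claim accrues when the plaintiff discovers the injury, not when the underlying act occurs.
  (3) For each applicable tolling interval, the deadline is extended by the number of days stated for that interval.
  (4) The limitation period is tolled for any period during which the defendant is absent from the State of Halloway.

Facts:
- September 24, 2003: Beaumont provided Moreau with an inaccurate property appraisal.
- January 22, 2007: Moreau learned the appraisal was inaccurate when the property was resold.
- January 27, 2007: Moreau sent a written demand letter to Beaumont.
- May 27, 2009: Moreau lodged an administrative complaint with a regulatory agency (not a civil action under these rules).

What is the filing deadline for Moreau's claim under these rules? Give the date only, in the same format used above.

January 22, 2010

The claim did not accrue until Moreau discovered the injury on January 22, 2007; the September 24, 2003 act date does not start the clock under the stated rule.
3 years from January 22, 2007 is January 22, 2010.
Nothing else in the chronology tolls or restarts the period.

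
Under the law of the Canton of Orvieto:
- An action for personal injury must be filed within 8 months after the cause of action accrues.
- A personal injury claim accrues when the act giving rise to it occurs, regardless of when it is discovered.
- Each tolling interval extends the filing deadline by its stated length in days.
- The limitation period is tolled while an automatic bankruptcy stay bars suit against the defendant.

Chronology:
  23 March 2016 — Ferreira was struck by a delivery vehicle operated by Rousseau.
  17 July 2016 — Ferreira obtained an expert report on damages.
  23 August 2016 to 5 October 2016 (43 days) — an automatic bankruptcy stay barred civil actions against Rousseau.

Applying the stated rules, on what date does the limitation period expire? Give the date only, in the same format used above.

5 January 2017

The limitation period began to run on 23 March 2016.
8 months from 23 March 2016 is 23 November 2016.
The period was tolled for 43 days by the automatic bankruptcy stay (23 August 2016 to 5 October 2016), pushing the deadline to 5 January 2017.
None of the other events listed affects the running of the period under the stated rules.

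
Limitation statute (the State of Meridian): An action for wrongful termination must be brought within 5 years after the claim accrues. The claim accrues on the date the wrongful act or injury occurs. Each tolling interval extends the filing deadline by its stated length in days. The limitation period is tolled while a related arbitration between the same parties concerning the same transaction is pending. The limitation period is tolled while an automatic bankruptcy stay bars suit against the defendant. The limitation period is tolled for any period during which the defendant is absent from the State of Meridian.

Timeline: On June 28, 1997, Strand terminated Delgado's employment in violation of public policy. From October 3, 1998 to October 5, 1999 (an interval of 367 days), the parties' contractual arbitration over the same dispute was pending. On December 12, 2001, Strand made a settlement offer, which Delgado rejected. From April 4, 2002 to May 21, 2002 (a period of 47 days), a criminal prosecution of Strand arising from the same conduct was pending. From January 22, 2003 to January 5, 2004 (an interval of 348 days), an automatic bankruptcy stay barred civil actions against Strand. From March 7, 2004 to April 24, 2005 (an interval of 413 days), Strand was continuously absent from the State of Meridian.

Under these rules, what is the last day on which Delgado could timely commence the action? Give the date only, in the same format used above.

July 30, 2005

The claim accrued on June 28, 1997, the date of the act.
Adding the 5 years base period to June 28, 1997 gives a deadline of June 28, 2002, before any tolling.
Because the pending related arbitration ran from October 3, 1998 to October 5, 1999, the deadline is extended by 367 days to June 30, 2003.
The period was tolled for 348 days by the automatic bankruptcy stay (January 22, 2003 to January 5, 2004), pushing the deadline to June 12, 2004.
Because the defendant's absence from the jurisdiction ran from March 7, 2004 to April 24, 2005, the deadline is extended by 413 days to July 30, 2005.
The pending criminal prosecution from April 4, 2002 to May 21, 2002 does not toll the period, because no stated rule makes a criminal prosecution a tolling event.
The other events in the timeline have no effect on the limitation period under the stated rules.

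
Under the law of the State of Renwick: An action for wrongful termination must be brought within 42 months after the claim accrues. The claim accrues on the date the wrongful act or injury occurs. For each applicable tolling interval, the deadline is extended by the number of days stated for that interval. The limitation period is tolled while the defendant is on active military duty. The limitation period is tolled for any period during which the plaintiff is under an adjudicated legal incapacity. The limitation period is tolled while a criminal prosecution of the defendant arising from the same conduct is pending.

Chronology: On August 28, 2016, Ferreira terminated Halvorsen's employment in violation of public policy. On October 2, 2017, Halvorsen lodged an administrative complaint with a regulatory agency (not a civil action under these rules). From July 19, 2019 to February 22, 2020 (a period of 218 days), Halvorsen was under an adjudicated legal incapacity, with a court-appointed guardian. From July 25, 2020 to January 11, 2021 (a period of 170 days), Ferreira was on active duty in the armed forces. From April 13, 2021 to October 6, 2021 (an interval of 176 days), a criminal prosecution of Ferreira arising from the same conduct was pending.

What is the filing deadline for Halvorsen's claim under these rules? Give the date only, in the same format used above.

March 22, 2021

The limitation period began to run on August 28, 2016.
42 months from August 28, 2016 is February 28, 2020.
The period was tolled for 218 days by the plaintiff's legal incapacity (July 19, 2019 to February 22, 2020), pushing the deadline to October 3, 2020.
The period was tolled for 170 days by the defendant's active military service (July 25, 2020 to January 11, 2021), pushing the deadline to March 22, 2021.
The pending criminal prosecution from April 13, 2021 to October 6, 2021 began after the period had already run on March 22, 2021, so it has no tolling effect.
Nothing else in the chronology tolls or restarts the period.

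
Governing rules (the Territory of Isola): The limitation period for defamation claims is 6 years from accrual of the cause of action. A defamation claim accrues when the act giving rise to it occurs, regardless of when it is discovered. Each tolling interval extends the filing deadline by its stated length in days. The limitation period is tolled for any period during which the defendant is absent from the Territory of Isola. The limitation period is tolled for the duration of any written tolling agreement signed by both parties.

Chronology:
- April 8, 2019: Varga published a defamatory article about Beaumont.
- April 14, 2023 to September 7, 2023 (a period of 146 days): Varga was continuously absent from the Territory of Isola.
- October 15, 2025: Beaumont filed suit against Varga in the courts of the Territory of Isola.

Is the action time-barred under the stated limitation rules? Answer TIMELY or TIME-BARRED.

The limitation period began to run on April 8, 2019.
The untolled deadline — 6 years after April 8, 2019 — is April 8, 2025.
The period was tolled for 146 days by the defendant's absence from the jurisdiction (April 14, 2023 to September 7, 2023), pushing the deadline to September 1, 2025.
The October 15, 2025 filing falls after the September 1, 2025 deadline; the claim is time-barred.

TIME-BARRED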